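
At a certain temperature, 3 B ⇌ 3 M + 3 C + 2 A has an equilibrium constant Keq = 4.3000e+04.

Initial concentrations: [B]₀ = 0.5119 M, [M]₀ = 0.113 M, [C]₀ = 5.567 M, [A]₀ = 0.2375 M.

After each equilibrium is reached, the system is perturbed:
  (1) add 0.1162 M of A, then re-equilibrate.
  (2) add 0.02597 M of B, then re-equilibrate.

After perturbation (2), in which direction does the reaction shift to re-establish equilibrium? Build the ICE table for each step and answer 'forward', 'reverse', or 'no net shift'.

Direction: forward

Q₀ = 0.1047 vs Keq = 4.3000e+04 ⇒ Q<K, forward
Step 1:
                  B         M         C         A
  Initial    0.5119     0.113     5.567    0.2375
  Change    -0.4483    0.4483    0.4483    0.2989
  Equil     0.06362    0.5613     6.015    0.5364
  solve Keq expr → x = 0.1494; check Q = 4.3000e+04
Then add 0.1162 M of A.
Step 2:
                  B         M         C         A
  Initial   0.06362    0.5613     6.015    0.6526
  Change   0.007468 -0.007468 -0.007468 -0.004979
  Equil     0.07109    0.5538     6.008    0.6476
  solve Keq expr → x = -0.002489; check Q = 4.3000e+04
Then add 0.02597 M of B.
Step 3:
                  B         M         C         A
  Initial   0.09706    0.5538     6.008    0.6476
  Change    -0.0218    0.0218    0.0218   0.01453
  Equil     0.07526    0.5756      6.03    0.6621
  solve Keq expr → x = 0.007266; check Q = 4.3000e+04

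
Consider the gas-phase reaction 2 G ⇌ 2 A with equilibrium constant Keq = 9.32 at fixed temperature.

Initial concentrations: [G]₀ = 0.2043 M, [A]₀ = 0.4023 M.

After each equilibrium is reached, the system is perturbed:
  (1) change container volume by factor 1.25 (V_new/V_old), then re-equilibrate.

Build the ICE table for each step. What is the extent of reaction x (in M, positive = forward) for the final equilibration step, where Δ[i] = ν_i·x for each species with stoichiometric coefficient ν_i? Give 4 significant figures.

x = 0 M

Q₀ = 3.878 vs Keq = 9.32 ⇒ Q<K, forward
Step 1:
                  G         A
  init       0.2043    0.4023
  Δ        -0.05463   0.05463
  eq         0.1497    0.4569
  solve Keq expr → x = 0.02731; check Q = 9.32
Then change container volume by factor 1.25 (V_new/V_old).
Step 2:
                  G         A
  init       0.1197    0.3655
  Δ               0         0
  eq         0.1197    0.3655
  solve Keq expr → x = 0; check Q = 9.32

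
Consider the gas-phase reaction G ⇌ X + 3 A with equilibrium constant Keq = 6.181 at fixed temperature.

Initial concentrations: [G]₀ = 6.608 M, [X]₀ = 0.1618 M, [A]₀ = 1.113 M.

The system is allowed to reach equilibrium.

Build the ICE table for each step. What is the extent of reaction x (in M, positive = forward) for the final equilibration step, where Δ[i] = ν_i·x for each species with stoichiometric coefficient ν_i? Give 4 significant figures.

Q₀ = 0.03376 vs Keq = 6.181 ⇒ Q<K, forward
Step 1:
                    G           X           A
  init          6.608      0.1618       1.113
  Δ            -0.761       0.761       2.283
  eq            5.847      0.9228       3.396
  solve Keq expr → x = 0.761; check Q = 6.181

x = 0.761 M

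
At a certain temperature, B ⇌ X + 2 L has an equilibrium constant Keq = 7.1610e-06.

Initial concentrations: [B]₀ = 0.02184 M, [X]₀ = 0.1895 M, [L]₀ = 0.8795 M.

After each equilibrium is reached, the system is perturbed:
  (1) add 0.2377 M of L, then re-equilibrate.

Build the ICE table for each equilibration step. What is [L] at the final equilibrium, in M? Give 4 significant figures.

[L]_eq = 0.7382 M

Q₀ = 6.712 vs Keq = 7.1610e-06 ⇒ Q>K, reverse
Step 1:
                    B           X           L
  init        0.02184      0.1895      0.8795
  Δ            0.1895     -0.1895      -0.379
  eq           0.2113  6.0411e-06      0.5005
  solve Keq expr → x = -0.1895; check Q = 7.1610e-06
Then add 0.2377 M of L.
Step 2:
                    B           X           L
  init         0.2113  6.0411e-06      0.7382
  Δ        3.2639e-06 -3.2639e-06 -6.5279e-06
  eq           0.2113  2.7771e-06      0.7382
  solve Keq expr → x = -3.2639e-06; check Q = 7.1610e-06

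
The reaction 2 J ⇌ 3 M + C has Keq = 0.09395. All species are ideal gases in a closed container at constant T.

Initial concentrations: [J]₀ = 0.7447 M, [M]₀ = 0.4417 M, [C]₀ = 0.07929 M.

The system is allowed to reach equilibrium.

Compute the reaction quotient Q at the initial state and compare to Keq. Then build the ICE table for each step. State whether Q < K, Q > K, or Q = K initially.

Q₀ = 0.01232; Q < K (proceeds forward)

Q₀ = 0.01232 vs Keq = 0.09395 ⇒ Q<K, forward
Step 1:
                   J          M          C
  I           0.7447     0.4417    0.07929
  C          -0.1265     0.1898    0.06327
  E           0.6182     0.6315     0.1426
  solve Keq expr → x = 0.06327; check Q = 0.09395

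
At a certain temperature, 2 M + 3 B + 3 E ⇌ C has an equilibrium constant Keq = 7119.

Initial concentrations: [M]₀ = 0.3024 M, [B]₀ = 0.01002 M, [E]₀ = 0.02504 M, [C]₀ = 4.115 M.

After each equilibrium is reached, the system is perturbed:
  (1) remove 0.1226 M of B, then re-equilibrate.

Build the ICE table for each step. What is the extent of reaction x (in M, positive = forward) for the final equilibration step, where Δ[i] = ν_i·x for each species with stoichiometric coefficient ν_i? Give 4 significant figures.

Q₀ = 2.8491e+12 vs Keq = 7119 ⇒ Q>K, reverse
Step 1:
                    M           B           E           C
  Initial      0.3024     0.01002     0.02504       4.115
  Change       0.2254       0.338       0.338     -0.1127
  Equil        0.5278      0.3481      0.3631       4.002
  solve Keq expr → x = -0.1127; check Q = 7119
Then remove 0.1226 M of B.
Step 2:
                    M           B           E           C
  Initial      0.5278      0.2255      0.3631       4.002
  Change       0.0395     0.05925     0.05925    -0.01975
  Equil        0.5673      0.2847      0.4223       3.983
  solve Keq expr → x = -0.01975; check Q = 7119

x = -0.01975 M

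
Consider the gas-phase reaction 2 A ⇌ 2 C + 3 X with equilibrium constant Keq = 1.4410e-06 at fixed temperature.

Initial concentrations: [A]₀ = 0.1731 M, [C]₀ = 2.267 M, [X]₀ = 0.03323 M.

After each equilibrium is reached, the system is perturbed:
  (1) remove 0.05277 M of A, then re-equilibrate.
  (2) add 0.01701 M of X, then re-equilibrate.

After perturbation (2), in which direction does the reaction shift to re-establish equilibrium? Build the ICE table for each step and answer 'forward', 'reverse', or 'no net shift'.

Direction: reverse

Q₀ = 0.006294 vs Keq = 1.4410e-06 ⇒ Q>K, reverse
Step 1:
                  A         C         X
  init       0.1731     2.267   0.03323
  Δ         0.02068  -0.02068  -0.03102
  eq         0.1938     2.246  0.002205
  solve Keq expr → x = -0.01034; check Q = 1.4410e-06
Then remove 0.05277 M of A.
Step 2:
                  A         C         X
  init        0.141     2.246  0.002205
  Δ       2.7909e-04 -2.7909e-04 -4.1864e-04
  eq         0.1413     2.246  0.001787
  solve Keq expr → x = -1.3955e-04; check Q = 1.4410e-06
Then add 0.01701 M of X.
Step 3:
                  A         C         X
  init       0.1413     2.246    0.0188
  Δ         0.01127  -0.01127  -0.01691
  eq         0.1526     2.235  0.001887
  solve Keq expr → x = -0.005637; check Q = 1.4410e-06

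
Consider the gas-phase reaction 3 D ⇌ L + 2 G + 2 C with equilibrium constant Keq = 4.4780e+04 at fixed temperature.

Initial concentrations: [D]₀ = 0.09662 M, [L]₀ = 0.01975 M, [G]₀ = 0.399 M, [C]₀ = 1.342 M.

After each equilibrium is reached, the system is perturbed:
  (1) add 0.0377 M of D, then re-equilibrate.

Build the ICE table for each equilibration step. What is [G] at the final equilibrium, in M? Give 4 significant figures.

[G]_eq = 0.4828 M

Q₀ = 6.278 vs Keq = 4.4780e+04 ⇒ Q<K, forward
Step 1:
                  D         L         G         C
  init      0.09662   0.01975     0.399     1.342
  Δ        -0.08893   0.02964   0.05929   0.05929
  eq       0.007691   0.04939    0.4583     1.401
  solve Keq expr → x = 0.02964; check Q = 4.4780e+04
Then add 0.0377 M of D.
Step 2:
                  D         L         G         C
  init      0.04539   0.04939    0.4583     1.401
  Δ        -0.03672   0.01224   0.02448   0.02448
  eq       0.008672   0.06163    0.4828     1.426
  solve Keq expr → x = 0.01224; check Q = 4.4780e+04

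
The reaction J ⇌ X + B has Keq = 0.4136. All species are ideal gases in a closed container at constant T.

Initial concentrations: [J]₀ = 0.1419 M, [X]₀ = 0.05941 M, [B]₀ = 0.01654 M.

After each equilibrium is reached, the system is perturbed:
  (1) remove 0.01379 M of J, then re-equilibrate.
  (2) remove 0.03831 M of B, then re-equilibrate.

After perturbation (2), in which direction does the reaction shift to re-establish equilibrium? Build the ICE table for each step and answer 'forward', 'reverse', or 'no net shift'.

Q₀ = 0.006925 vs Keq = 0.4136 ⇒ Q<K, forward
Step 1:
                    J           X           B
  I            0.1419     0.05941     0.01654
  C          -0.09819     0.09819     0.09819
  E           0.04371      0.1576      0.1147
  solve Keq expr → x = 0.09819; check Q = 0.4136
Then remove 0.01379 M of J.
Step 2:
                    J           X           B
  I           0.02992      0.1576      0.1147
  C          0.008418   -0.008418   -0.008418
  E           0.03834      0.1492      0.1063
  solve Keq expr → x = -0.008418; check Q = 0.4136
Then remove 0.03831 M of B.
Step 3:
                    J           X           B
  I           0.03834      0.1492       0.068
  C         -0.008934    0.008934    0.008934
  E           0.02941      0.1581     0.07693
  solve Keq expr → x = 0.008934; check Q = 0.4136

Direction: forward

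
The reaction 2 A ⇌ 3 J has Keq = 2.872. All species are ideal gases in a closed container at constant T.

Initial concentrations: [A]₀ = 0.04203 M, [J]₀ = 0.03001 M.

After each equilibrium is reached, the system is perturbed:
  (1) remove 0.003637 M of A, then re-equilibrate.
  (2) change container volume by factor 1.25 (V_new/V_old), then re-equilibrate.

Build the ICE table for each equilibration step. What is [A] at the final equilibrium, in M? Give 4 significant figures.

[A]_eq = 0.008197 M

Q₀ = 0.0153 vs Keq = 2.872 ⇒ Q<K, forward
Step 1:
                   A          J
  init       0.04203    0.03001
  Δ         -0.02993     0.0449
  eq          0.0121    0.07491
  solve Keq expr → x = 0.01497; check Q = 2.872
Then remove 0.003637 M of A.
Step 2:
                   A          J
  init      0.008461    0.07491
  Δ         0.002677  -0.004016
  eq         0.01114    0.07089
  solve Keq expr → x = -0.001339; check Q = 2.872
Then change container volume by factor 1.25 (V_new/V_old).
Step 3:
                   A          J
  init       0.00891    0.05671
  Δ       -7.1391e-04   0.001071
  eq        0.008197    0.05778
  solve Keq expr → x = 3.5696e-04; check Q = 2.872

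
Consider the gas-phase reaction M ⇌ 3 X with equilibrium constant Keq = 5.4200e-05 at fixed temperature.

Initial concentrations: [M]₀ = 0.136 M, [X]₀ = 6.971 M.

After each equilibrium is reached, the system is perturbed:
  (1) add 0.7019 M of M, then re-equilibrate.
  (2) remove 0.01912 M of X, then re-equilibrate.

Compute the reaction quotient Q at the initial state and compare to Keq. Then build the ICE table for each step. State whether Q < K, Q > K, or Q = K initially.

Q₀ = 2491; Q > K (proceeds reverse)

Q₀ = 2491 vs Keq = 5.4200e-05 ⇒ Q>K, reverse
Step 1:
                  M         X
  I           0.136     6.971
  C           2.307     -6.92
  E           2.443   0.05097
  solve Keq expr → x = -2.307; check Q = 5.4200e-05
Then add 0.7019 M of M.
Step 2:
                  M         X
  I           3.145   0.05097
  C       -0.001489  0.004468
  E           3.143   0.05544
  solve Keq expr → x = 0.001489; check Q = 5.4200e-05
Then remove 0.01912 M of X.
Step 3:
                  M         X
  I           3.143   0.03632
  C       -0.006361   0.01908
  E           3.137    0.0554
  solve Keq expr → x = 0.006361; check Q = 5.4200e-05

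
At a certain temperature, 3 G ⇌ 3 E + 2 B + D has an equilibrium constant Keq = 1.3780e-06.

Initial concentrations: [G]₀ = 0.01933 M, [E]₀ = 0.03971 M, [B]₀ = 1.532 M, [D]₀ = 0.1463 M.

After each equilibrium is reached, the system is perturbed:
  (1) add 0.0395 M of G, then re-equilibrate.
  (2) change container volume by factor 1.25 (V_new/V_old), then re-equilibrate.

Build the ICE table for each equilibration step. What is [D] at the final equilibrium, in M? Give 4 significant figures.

[D]_eq = 0.107 M

Q₀ = 2.977 vs Keq = 1.3780e-06 ⇒ Q>K, reverse
Step 1:
                    G           E           B           D
  init        0.01933     0.03971       1.532      0.1463
  Δ           0.03875    -0.03875    -0.02583    -0.01292
  eq          0.05808  9.6266e-04       1.506      0.1334
  solve Keq expr → x = -0.01292; check Q = 1.3780e-06
Then add 0.0395 M of G.
Step 2:
                    G           E           B           D
  init        0.09758  9.6266e-04       1.506      0.1334
  Δ       -6.4291e-04  6.4291e-04  4.2861e-04  2.1430e-04
  eq          0.09693    0.001606       1.507      0.1336
  solve Keq expr → x = 2.1430e-04; check Q = 1.3780e-06
Then change container volume by factor 1.25 (V_new/V_old).
Step 3:
                    G           E           B           D
  init        0.07755    0.001284       1.205      0.1069
  Δ       -3.1391e-04  3.1391e-04  2.0927e-04  1.0464e-04
  eq          0.07723    0.001598       1.205       0.107
  solve Keq expr → x = 1.0464e-04; check Q = 1.3780e-06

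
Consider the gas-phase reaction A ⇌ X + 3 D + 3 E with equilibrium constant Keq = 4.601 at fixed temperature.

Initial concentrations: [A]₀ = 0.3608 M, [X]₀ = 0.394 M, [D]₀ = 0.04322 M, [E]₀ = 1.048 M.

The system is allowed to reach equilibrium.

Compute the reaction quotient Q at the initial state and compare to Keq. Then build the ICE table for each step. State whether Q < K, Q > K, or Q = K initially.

Q₀ = 1.0148e-04 vs Keq = 4.601 ⇒ Q<K, forward
Step 1:
                   A          X          D          E
  I           0.3608      0.394    0.04322      1.048
  C          -0.2016     0.2016     0.6049     0.6049
  E           0.1592     0.5956     0.6481      1.653
  solve Keq expr → x = 0.2016; check Q = 4.601

Q₀ = 1.0148e-04; Q < K (proceeds forward)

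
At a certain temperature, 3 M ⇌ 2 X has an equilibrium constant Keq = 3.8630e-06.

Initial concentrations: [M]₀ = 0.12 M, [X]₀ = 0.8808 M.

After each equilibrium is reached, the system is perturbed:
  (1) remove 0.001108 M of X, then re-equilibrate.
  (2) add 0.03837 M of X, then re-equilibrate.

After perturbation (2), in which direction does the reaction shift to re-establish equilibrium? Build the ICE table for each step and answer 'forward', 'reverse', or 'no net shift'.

Q₀ = 449 vs Keq = 3.8630e-06 ⇒ Q>K, reverse
Step 1:
                   M          X
  Initial       0.12     0.8808
  Change       1.316    -0.8774
  Equil        1.436   0.003383
  solve Keq expr → x = -0.4387; check Q = 3.8630e-06
Then remove 0.001108 M of X.
Step 2:
                   M          X
  Initial      1.436   0.002275
  Change   -0.001653   0.001102
  Equil        1.434   0.003377
  solve Keq expr → x = 5.5108e-04; check Q = 3.8630e-06
Then add 0.03837 M of X.
Step 3:
                   M          X
  Initial      1.434    0.04175
  Change     0.05725   -0.03817
  Equil        1.492   0.003581
  solve Keq expr → x = -0.01908; check Q = 3.8630e-06

Direction: reverse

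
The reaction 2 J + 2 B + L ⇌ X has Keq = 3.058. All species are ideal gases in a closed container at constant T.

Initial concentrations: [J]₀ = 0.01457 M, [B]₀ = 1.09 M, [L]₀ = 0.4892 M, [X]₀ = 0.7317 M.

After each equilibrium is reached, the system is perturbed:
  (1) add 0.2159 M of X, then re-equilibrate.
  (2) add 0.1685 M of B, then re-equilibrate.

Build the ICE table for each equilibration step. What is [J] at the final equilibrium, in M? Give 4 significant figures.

Q₀ = 5930 vs Keq = 3.058 ⇒ Q>K, reverse
Step 1:
                  J         B         L         X
  I         0.01457      1.09    0.4892    0.7317
  C          0.3494    0.3494    0.1747   -0.1747
  E          0.3639     1.439    0.6639     0.557
  solve Keq expr → x = -0.1747; check Q = 3.058
Then add 0.2159 M of X.
Step 2:
                  J         B         L         X
  I          0.3639     1.439    0.6639    0.7729
  C         0.04108   0.04108   0.02054  -0.02054
  E           0.405      1.48    0.6844    0.7524
  solve Keq expr → x = -0.02054; check Q = 3.058
Then add 0.1685 M of B.
Step 3:
                  J         B         L         X
  I           0.405     1.649    0.6844    0.7524
  C        -0.02787  -0.02787  -0.01393   0.01393
  E          0.3771     1.621    0.6705    0.7663
  solve Keq expr → x = 0.01393; check Q = 3.058

[J]_eq = 0.3771 M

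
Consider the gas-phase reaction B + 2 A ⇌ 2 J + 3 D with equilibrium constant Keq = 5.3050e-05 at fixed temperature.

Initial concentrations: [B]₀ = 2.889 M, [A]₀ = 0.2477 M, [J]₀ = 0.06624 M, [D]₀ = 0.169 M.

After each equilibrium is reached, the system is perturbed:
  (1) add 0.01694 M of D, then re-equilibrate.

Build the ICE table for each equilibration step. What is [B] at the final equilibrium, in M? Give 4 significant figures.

Q₀ = 1.1948e-04 vs Keq = 5.3050e-05 ⇒ Q>K, reverse
Step 1:
                   B          A          J          D
  Initial      2.889     0.2477    0.06624      0.169
  Change     0.00585     0.0117    -0.0117   -0.01755
  Equil        2.895     0.2594    0.05454     0.1515
  solve Keq expr → x = -0.00585; check Q = 5.3050e-05
Then add 0.01694 M of D.
Step 2:
                   B          A          J          D
  Initial      2.895     0.2594    0.05454     0.1684
  Change     0.00217    0.00434   -0.00434  -0.006511
  Equil        2.897     0.2637     0.0502     0.1619
  solve Keq expr → x = -0.00217; check Q = 5.3050e-05

[B]_eq = 2.897 M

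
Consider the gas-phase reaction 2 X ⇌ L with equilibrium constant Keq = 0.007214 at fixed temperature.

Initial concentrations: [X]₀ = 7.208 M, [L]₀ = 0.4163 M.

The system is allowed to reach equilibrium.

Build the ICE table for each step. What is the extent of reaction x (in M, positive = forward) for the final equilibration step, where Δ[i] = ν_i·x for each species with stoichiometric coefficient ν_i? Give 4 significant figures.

x = -0.03432 M

Q₀ = 0.008013 vs Keq = 0.007214 ⇒ Q>K, reverse
Step 1:
                    X           L
  I             7.208      0.4163
  C           0.06864    -0.03432
  E             7.277       0.382
  solve Keq expr → x = -0.03432; check Q = 0.007214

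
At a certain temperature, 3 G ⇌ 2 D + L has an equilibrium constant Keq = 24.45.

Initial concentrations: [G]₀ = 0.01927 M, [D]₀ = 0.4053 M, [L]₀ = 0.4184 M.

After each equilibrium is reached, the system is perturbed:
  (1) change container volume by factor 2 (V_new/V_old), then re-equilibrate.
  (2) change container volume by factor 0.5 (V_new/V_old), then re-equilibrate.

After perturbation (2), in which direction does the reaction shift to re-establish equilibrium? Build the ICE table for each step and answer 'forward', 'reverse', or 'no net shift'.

Q₀ = 9605 vs Keq = 24.45 ⇒ Q>K, reverse
Step 1:
                   G          D          L
  Initial    0.01927     0.4053     0.4184
  Change      0.1021   -0.06807   -0.03403
  Equil       0.1214     0.3372     0.3844
  solve Keq expr → x = -0.03403; check Q = 24.45
Then change container volume by factor 2 (V_new/V_old).
Step 2:
                   G          D          L
  Initial    0.06068     0.1686     0.1922
  Change           0          0          0
  Equil      0.06068     0.1686     0.1922
  solve Keq expr → x = 0; check Q = 24.45
Then change container volume by factor 0.5 (V_new/V_old).
Step 3:
                   G          D          L
  Initial     0.1214     0.3372     0.3844
  Change           0          0          0
  Equil       0.1214     0.3372     0.3844
  solve Keq expr → x = 0; check Q = 24.45

Direction: no net shift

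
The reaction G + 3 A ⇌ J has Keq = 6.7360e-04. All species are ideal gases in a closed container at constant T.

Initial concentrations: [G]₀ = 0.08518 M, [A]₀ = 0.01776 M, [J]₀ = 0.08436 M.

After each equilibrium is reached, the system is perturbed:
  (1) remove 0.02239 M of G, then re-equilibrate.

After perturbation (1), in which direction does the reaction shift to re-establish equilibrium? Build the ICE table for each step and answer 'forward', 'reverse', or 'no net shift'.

Direction: reverse

Q₀ = 1.7680e+05 vs Keq = 6.7360e-04 ⇒ Q>K, reverse
Step 1:
                  G         A         J
  Initial   0.08518   0.01776   0.08436
  Change    0.08436    0.2531  -0.08436
  Equil      0.1695    0.2708 2.2687e-06
  solve Keq expr → x = -0.08436; check Q = 6.7360e-04
Then remove 0.02239 M of G.
Step 2:
                  G         A         J
  Initial    0.1471    0.2708 2.2687e-06
  Change  2.9959e-07 8.9877e-07 -2.9959e-07
  Equil      0.1471    0.2708 1.9691e-06
  solve Keq expr → x = -2.9959e-07; check Q = 6.7360e-04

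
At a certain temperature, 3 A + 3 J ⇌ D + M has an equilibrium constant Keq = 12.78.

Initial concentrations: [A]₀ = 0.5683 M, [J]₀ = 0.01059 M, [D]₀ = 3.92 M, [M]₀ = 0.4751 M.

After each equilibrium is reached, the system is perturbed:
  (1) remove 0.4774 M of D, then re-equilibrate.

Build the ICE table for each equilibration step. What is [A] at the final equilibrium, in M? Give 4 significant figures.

[A]_eq = 0.9989 M

Q₀ = 8.5438e+06 vs Keq = 12.78 ⇒ Q>K, reverse
Step 1:
                  A         J         D         M
  Initial    0.5683   0.01059      3.92    0.4751
  Change     0.4431    0.4431   -0.1477   -0.1477
  Equil       1.011    0.4537     3.772    0.3274
  solve Keq expr → x = -0.1477; check Q = 12.78
Then remove 0.4774 M of D.
Step 2:
                  A         J         D         M
  Initial     1.011    0.4537     3.295    0.3274
  Change   -0.01253  -0.01253  0.004175  0.004175
  Equil      0.9989    0.4412     3.299    0.3316
  solve Keq expr → x = 0.004175; check Q = 12.78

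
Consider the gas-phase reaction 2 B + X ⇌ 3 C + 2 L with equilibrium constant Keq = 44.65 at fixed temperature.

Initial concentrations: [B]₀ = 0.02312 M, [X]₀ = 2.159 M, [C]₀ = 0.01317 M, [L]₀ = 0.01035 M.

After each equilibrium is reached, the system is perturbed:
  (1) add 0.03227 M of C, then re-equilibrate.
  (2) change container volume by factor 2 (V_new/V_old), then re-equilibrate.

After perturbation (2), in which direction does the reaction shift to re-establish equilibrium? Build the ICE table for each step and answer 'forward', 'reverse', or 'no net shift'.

Q₀ = 2.1204e-07 vs Keq = 44.65 ⇒ Q<K, forward
Step 1:
                   B          X          C          L
  init       0.02312      2.159    0.01317    0.01035
  Δ         -0.02308   -0.01154    0.03463    0.02308
  eq      3.5679e-05      2.147     0.0478    0.03343
  solve Keq expr → x = 0.01154; check Q = 44.65
Then add 0.03227 M of C.
Step 2:
                   B          X          C          L
  init    3.5679e-05      2.147    0.08007    0.03343
  Δ       4.1491e-05 2.0745e-05 -6.2236e-05 -4.1491e-05
  eq      7.7170e-05      2.147       0.08    0.03339
  solve Keq expr → x = -2.0745e-05; check Q = 44.65
Then change container volume by factor 2 (V_new/V_old).
Step 3:
                   B          X          C          L
  init    3.8585e-05      1.074       0.04     0.0167
  Δ       -1.9249e-05 -9.6246e-06 2.8874e-05 1.9249e-05
  eq      1.9336e-05      1.074    0.04003    0.01672
  solve Keq expr → x = 9.6246e-06; check Q = 44.65

Direction: forward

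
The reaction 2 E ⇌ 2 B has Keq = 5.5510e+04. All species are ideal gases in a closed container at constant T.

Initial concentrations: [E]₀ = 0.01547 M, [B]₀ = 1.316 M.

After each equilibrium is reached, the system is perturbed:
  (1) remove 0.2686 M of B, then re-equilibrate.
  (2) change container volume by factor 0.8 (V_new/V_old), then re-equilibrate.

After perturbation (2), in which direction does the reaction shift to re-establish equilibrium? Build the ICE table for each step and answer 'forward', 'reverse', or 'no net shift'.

Direction: no net shift

Q₀ = 7237 vs Keq = 5.5510e+04 ⇒ Q<K, forward
Step 1:
                   E          B
  I          0.01547      1.316
  C        -0.009843   0.009843
  E         0.005627      1.326
  solve Keq expr → x = 0.004921; check Q = 5.5510e+04
Then remove 0.2686 M of B.
Step 2:
                   E          B
  I         0.005627      1.057
  C        -0.001135   0.001135
  E         0.004492      1.058
  solve Keq expr → x = 5.6761e-04; check Q = 5.5510e+04
Then change container volume by factor 0.8 (V_new/V_old).
Step 3:
                   E          B
  I         0.005615      1.323
  C                0          0
  E         0.005615      1.323
  solve Keq expr → x = 0; check Q = 5.5510e+04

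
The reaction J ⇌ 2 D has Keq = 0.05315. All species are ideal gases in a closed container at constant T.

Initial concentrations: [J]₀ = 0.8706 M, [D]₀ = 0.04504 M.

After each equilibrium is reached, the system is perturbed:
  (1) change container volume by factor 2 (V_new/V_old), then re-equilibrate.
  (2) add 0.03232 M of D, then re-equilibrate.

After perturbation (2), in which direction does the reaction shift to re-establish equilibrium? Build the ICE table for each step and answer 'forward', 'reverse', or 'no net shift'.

Q₀ = 0.00233 vs Keq = 0.05315 ⇒ Q<K, forward
Step 1:
                   J          D
  Initial     0.8706    0.04504
  Change    -0.07998       0.16
  Equil       0.7906      0.205
  solve Keq expr → x = 0.07998; check Q = 0.05315
Then change container volume by factor 2 (V_new/V_old).
Step 2:
                   J          D
  Initial     0.3953     0.1025
  Change    -0.01942    0.03885
  Equil       0.3759     0.1413
  solve Keq expr → x = 0.01942; check Q = 0.05315
Then add 0.03232 M of D.
Step 3:
                   J          D
  Initial     0.3759     0.1737
  Change     0.01478   -0.02957
  Equil       0.3907     0.1441
  solve Keq expr → x = -0.01478; check Q = 0.05315

Direction: reverse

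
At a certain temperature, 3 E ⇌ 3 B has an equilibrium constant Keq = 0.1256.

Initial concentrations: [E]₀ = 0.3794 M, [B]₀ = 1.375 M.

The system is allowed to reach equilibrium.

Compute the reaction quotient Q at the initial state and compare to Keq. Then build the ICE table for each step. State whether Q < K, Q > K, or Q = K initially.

Q₀ = 47.6; Q > K (proceeds reverse)

Q₀ = 47.6 vs Keq = 0.1256 ⇒ Q>K, reverse
Step 1:
                    E           B
  init         0.3794       1.375
  Δ            0.7896     -0.7896
  eq            1.169      0.5854
  solve Keq expr → x = -0.2632; check Q = 0.1256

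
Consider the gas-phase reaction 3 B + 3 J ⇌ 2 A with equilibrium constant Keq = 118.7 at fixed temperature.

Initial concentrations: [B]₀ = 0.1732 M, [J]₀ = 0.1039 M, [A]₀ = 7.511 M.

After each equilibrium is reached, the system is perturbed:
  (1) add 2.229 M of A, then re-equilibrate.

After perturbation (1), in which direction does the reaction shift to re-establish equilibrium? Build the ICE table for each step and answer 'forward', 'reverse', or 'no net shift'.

Q₀ = 9.6807e+06 vs Keq = 118.7 ⇒ Q>K, reverse
Step 1:
                   B          J          A
  init        0.1732     0.1039      7.511
  Δ           0.7261     0.7261    -0.4841
  eq          0.8993       0.83      7.027
  solve Keq expr → x = -0.242; check Q = 118.7
Then add 2.229 M of A.
Step 2:
                   B          J          A
  init        0.8993       0.83      9.256
  Δ           0.0812     0.0812   -0.05413
  eq          0.9805     0.9112      9.202
  solve Keq expr → x = -0.02707; check Q = 118.7

Direction: reverse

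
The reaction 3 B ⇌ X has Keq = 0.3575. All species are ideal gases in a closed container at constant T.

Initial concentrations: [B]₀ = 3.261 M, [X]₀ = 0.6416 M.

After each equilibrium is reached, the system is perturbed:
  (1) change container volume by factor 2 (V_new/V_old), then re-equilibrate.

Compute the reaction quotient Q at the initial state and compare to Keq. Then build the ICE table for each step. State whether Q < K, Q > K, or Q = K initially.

Q₀ = 0.0185; Q < K (proceeds forward)

Q₀ = 0.0185 vs Keq = 0.3575 ⇒ Q<K, forward
Step 1:
                    B           X
  init          3.261      0.6416
  Δ            -1.753      0.5843
  eq            1.508       1.226
  solve Keq expr → x = 0.5843; check Q = 0.3575
Then change container volume by factor 2 (V_new/V_old).
Step 2:
                    B           X
  init          0.754       0.613
  Δ            0.3592     -0.1197
  eq            1.113      0.4932
  solve Keq expr → x = -0.1197; check Q = 0.3575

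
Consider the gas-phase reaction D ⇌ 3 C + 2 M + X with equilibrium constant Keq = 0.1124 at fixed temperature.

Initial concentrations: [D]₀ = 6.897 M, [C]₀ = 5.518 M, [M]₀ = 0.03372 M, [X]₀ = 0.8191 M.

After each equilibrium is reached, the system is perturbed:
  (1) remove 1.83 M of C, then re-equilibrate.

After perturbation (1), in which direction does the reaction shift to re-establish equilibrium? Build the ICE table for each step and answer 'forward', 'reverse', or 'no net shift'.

Q₀ = 0.02269 vs Keq = 0.1124 ⇒ Q<K, forward
Step 1:
                   D          C          M          X
  Initial      6.897      5.518    0.03372     0.8191
  Change    -0.01959    0.05877    0.03918    0.01959
  Equil        6.877      5.577     0.0729     0.8387
  solve Keq expr → x = 0.01959; check Q = 0.1124
Then remove 1.83 M of C.
Step 2:
                   D          C          M          X
  Initial      6.877      3.747     0.0729     0.8387
  Change    -0.02657     0.0797    0.05313    0.02657
  Equil        6.851      3.826      0.126     0.8653
  solve Keq expr → x = 0.02657; check Q = 0.1124

Direction: forward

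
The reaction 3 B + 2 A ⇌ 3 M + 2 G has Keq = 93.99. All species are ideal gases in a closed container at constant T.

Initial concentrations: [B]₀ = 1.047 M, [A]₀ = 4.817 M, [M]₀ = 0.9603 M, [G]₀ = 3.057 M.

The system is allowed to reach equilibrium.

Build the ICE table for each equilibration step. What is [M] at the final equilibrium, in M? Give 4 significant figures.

Q₀ = 0.3108 vs Keq = 93.99 ⇒ Q<K, forward
Step 1:
                    B           A           M           G
  Initial       1.047       4.817      0.9603       3.057
  Change      -0.7235     -0.4823      0.7235      0.4823
  Equil        0.3235       4.335       1.684       3.539
  solve Keq expr → x = 0.2412; check Q = 93.99

[M]_eq = 1.684 M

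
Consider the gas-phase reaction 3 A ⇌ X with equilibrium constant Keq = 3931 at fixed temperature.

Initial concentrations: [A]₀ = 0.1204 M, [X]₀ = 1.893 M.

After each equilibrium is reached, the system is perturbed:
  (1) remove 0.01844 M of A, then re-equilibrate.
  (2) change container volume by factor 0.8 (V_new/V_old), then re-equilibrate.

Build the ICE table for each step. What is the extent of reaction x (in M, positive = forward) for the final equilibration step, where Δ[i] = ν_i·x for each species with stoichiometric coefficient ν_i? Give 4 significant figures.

Q₀ = 1085 vs Keq = 3931 ⇒ Q<K, forward
Step 1:
                  A         X
  Initial    0.1204     1.893
  Change   -0.04183   0.01394
  Equil     0.07857     1.907
  solve Keq expr → x = 0.01394; check Q = 3931
Then remove 0.01844 M of A.
Step 2:
                  A         X
  Initial   0.06013     1.907
  Change    0.01836 -0.006119
  Equil     0.07849     1.901
  solve Keq expr → x = -0.006119; check Q = 3931
Then change container volume by factor 0.8 (V_new/V_old).
Step 3:
                  A         X
  Initial   0.09811     2.376
  Change   -0.01351  0.004503
  Equil      0.0846     2.381
  solve Keq expr → x = 0.004503; check Q = 3931

x = 0.004503 M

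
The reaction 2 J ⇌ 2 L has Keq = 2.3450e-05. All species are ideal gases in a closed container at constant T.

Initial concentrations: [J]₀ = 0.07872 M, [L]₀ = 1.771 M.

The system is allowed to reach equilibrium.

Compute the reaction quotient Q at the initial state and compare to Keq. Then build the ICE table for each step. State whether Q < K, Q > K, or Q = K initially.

Q₀ = 506.1; Q > K (proceeds reverse)

Q₀ = 506.1 vs Keq = 2.3450e-05 ⇒ Q>K, reverse
Step 1:
                    J           L
  init        0.07872       1.771
  Δ             1.762      -1.762
  eq            1.841    0.008914
  solve Keq expr → x = -0.881; check Q = 2.3450e-05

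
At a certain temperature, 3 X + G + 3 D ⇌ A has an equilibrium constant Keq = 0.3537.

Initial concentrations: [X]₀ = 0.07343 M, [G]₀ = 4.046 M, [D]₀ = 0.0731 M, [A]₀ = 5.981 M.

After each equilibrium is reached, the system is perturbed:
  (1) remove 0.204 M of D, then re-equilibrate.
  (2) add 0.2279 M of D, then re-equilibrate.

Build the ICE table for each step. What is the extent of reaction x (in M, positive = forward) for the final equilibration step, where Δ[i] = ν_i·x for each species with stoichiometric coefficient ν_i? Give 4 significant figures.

x = 0.03831 M

Q₀ = 9.5582e+06 vs Keq = 0.3537 ⇒ Q>K, reverse
Step 1:
                  X         G         D         A
  I         0.07343     4.046    0.0731     5.981
  C           1.163    0.3876     1.163   -0.3876
  E           1.236     4.434     1.236     5.593
  solve Keq expr → x = -0.3876; check Q = 0.3537
Then remove 0.204 M of D.
Step 2:
                  X         G         D         A
  I           1.236     4.434     1.032     5.593
  C          0.1034   0.03445    0.1034  -0.03445
  E            1.34     4.468     1.135     5.559
  solve Keq expr → x = -0.03445; check Q = 0.3537
Then add 0.2279 M of D.
Step 3:
                  X         G         D         A
  I            1.34     4.468     1.363     5.559
  C         -0.1149  -0.03831   -0.1149   0.03831
  E           1.225      4.43     1.248     5.597
  solve Keq expr → x = 0.03831; check Q = 0.3537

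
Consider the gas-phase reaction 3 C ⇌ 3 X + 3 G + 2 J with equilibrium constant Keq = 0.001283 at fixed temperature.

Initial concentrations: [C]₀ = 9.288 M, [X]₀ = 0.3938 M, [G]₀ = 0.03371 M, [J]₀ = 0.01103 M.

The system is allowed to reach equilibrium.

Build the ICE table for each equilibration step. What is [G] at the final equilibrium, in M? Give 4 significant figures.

[G]_eq = 0.9512 M

Q₀ = 3.5521e-13 vs Keq = 0.001283 ⇒ Q<K, forward
Step 1:
                  C         X         G         J
  init        9.288    0.3938   0.03371   0.01103
  Δ         -0.9175    0.9175    0.9175    0.6117
  eq          8.371     1.311    0.9512    0.6227
  solve Keq expr → x = 0.3058; check Q = 0.001283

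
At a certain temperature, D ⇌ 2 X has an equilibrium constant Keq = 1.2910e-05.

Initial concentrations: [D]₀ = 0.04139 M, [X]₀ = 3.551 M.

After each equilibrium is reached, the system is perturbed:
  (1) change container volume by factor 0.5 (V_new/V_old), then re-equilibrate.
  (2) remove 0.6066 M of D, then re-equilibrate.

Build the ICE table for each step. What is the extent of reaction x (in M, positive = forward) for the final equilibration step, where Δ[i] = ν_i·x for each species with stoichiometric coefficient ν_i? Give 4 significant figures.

Q₀ = 304.7 vs Keq = 1.2910e-05 ⇒ Q>K, reverse
Step 1:
                    D           X
  I           0.04139       3.551
  C             1.773      -3.546
  E             1.814     0.00484
  solve Keq expr → x = -1.773; check Q = 1.2910e-05
Then change container volume by factor 0.5 (V_new/V_old).
Step 2:
                    D           X
  I             3.629     0.00968
  C          0.001417   -0.002834
  E              3.63    0.006846
  solve Keq expr → x = -0.001417; check Q = 1.2910e-05
Then remove 0.6066 M of D.
Step 3:
                    D           X
  I             3.024    0.006846
  C        2.9888e-04 -5.9777e-04
  E             3.024    0.006248
  solve Keq expr → x = -2.9888e-04; check Q = 1.2910e-05

x = -2.9888e-04 M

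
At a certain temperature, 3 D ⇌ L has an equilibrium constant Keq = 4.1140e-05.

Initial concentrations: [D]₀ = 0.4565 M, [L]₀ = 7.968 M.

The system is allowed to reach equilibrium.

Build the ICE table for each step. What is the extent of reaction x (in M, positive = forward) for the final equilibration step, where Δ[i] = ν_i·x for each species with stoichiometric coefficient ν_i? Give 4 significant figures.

Q₀ = 83.76 vs Keq = 4.1140e-05 ⇒ Q>K, reverse
Step 1:
                    D           L
  I            0.4565       7.968
  C             22.43      -7.475
  E             22.88      0.4929
  solve Keq expr → x = -7.475; check Q = 4.1140e-05

x = -7.475 M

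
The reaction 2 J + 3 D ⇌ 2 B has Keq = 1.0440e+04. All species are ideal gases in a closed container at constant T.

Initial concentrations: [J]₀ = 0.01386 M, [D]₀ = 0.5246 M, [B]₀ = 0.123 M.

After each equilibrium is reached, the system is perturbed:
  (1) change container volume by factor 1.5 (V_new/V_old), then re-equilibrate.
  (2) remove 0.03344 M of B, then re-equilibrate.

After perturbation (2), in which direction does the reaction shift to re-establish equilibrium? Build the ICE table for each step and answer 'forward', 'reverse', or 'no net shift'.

Q₀ = 545.5 vs Keq = 1.0440e+04 ⇒ Q<K, forward
Step 1:
                    J           D           B
  init        0.01386      0.5246       0.123
  Δ          -0.01027    -0.01541     0.01027
  eq          0.00359      0.5092      0.1333
  solve Keq expr → x = 0.005135; check Q = 1.0440e+04
Then change container volume by factor 1.5 (V_new/V_old).
Step 2:
                    J           D           B
  init       0.002393      0.3395     0.08885
  Δ          0.001859    0.002788   -0.001859
  eq         0.004252      0.3423     0.08699
  solve Keq expr → x = -9.2943e-04; check Q = 1.0440e+04
Then remove 0.03344 M of B.
Step 3:
                    J           D           B
  init       0.004252      0.3423     0.05355
  Δ         -0.001532   -0.002298    0.001532
  eq          0.00272        0.34     0.05508
  solve Keq expr → x = 7.6615e-04; check Q = 1.0440e+04

Direction: forward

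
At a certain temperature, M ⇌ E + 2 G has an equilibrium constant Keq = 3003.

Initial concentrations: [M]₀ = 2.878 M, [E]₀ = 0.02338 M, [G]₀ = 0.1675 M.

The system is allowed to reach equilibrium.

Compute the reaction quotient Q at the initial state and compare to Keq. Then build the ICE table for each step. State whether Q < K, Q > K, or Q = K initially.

Q₀ = 2.2792e-04; Q < K (proceeds forward)

Q₀ = 2.2792e-04 vs Keq = 3003 ⇒ Q<K, forward
Step 1:
                    M           E           G
  Initial       2.878     0.02338      0.1675
  Change       -2.845       2.845        5.69
  Equil       0.03278       2.869       5.858
  solve Keq expr → x = 2.845; check Q = 3003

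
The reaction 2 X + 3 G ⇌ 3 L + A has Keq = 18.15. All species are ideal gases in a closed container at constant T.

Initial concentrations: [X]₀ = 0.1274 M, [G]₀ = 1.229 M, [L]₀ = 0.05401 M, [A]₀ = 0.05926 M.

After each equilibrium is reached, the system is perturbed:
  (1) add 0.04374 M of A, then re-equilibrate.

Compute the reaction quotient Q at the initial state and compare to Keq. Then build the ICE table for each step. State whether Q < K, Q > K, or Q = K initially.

Q₀ = 3.0988e-04; Q < K (proceeds forward)

Q₀ = 3.0988e-04 vs Keq = 18.15 ⇒ Q<K, forward
Step 1:
                  X         G         L         A
  Initial    0.1274     1.229   0.05401   0.05926
  Change     -0.119   -0.1785    0.1785   0.05949
  Equil    0.008421     1.051    0.2325    0.1187
  solve Keq expr → x = 0.05949; check Q = 18.15
Then add 0.04374 M of A.
Step 2:
                  X         G         L         A
  Initial  0.008421     1.051    0.2325    0.1625
  Change   0.001264  0.001896 -0.001896 -6.3202e-04
  Equil    0.009685     1.052    0.2306    0.1619
  solve Keq expr → x = -6.3202e-04; check Q = 18.15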